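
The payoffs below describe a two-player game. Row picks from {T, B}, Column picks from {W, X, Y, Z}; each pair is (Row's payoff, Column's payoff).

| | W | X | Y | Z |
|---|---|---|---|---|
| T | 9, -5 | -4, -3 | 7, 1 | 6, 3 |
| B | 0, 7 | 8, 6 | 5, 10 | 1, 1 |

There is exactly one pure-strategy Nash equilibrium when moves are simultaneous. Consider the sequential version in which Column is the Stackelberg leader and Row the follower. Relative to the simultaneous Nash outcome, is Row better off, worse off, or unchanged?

better off

Backward induction with Column moving first.
- W → Row plays T (best of 9, 0); Column gets -5.
- X → Row plays B (best of -4, 8); Column gets 6.
- Y → Row plays T (best of 7, 5); Column gets 1.
- Z → Row plays T (best of 6, 1); Column gets 3.
Maximizing over -5, 6, 1, 3, Column chooses X. Subgame-perfect outcome: (B, X) with payoffs (8, 6).
Now find the simultaneous Nash equilibrium.
Row's best replies: W→T; X→B; Y→T; Z→T.
Column's best replies: T→Z; B→Y.
Only (T, Z) has each player best-responding; Nash payoffs (6, 3).
Row earns 8 sequentially versus 6 at the Nash outcome: better off.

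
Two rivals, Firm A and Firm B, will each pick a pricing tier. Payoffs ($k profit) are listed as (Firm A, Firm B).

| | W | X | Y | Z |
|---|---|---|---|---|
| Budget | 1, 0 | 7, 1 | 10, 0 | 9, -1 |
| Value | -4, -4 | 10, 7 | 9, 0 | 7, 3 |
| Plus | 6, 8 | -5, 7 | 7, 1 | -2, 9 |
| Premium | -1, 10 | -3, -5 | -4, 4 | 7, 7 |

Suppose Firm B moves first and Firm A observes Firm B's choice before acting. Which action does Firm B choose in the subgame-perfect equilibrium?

W

Work backward from Firm A's decision.
- W → Firm A plays Plus (best of 1, -4, 6, -1); Firm B gets 8.
- X → Firm A plays Value (best of 7, 10, -5, -3); Firm B gets 7.
- Y → Firm A plays Budget (best of 10, 9, 7, -4); Firm B gets 0.
- Z → Firm A plays Budget (best of 9, 7, -2, 7); Firm B gets -1.
Firm B's induced payoffs are 8, 7, 0, -1, so Firm B commits to W. Subgame-perfect outcome: (Plus, W) with payoffs (6, 8).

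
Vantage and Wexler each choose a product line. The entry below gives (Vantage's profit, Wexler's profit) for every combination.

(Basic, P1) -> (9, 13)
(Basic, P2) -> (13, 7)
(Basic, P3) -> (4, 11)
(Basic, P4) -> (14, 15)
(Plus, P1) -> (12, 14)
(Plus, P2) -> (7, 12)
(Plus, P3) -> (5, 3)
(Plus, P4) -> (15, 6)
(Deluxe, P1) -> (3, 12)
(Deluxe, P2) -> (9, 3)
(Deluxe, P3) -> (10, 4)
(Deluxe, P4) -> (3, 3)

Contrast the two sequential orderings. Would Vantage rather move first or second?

If Vantage leads: Wexler's best replies are Basic→P4, Plus→P1, Deluxe→P1; Vantage's induced payoffs 14, 12, 3; outcome (Basic, P4), payoffs (14, 15).
If Wexler leads: Vantage's best replies are P1→Plus, P2→Basic, P3→Deluxe, P4→Plus; Wexler's induced payoffs 14, 7, 4, 6; outcome (Plus, P1), payoffs (12, 14).
Vantage gets 14 moving first and 12 moving second, so Vantage prefers to move first.

first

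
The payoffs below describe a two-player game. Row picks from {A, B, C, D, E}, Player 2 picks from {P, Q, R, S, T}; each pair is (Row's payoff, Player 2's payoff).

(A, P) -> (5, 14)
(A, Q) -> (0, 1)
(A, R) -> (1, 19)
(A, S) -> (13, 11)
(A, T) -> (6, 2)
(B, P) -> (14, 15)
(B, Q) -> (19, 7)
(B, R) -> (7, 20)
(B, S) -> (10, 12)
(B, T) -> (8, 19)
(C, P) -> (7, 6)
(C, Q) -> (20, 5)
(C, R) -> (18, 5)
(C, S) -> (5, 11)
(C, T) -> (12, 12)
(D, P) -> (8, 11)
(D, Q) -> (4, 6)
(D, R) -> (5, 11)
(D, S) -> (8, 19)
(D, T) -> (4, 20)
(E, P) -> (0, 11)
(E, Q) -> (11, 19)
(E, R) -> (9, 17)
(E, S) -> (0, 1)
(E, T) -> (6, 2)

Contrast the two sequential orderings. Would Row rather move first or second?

If Row leads: Player 2's best replies are A→R, B→R, C→T, D→T, E→Q; Row's induced payoffs 1, 7, 12, 4, 11; outcome (C, T), payoffs (12, 12).
If Player 2 leads: Row's best replies are P→B, Q→C, R→C, S→A, T→C; Player 2's induced payoffs 15, 5, 5, 11, 12; outcome (B, P), payoffs (14, 15).
Row gets 12 moving first and 14 moving second, so Row prefers to move second.

second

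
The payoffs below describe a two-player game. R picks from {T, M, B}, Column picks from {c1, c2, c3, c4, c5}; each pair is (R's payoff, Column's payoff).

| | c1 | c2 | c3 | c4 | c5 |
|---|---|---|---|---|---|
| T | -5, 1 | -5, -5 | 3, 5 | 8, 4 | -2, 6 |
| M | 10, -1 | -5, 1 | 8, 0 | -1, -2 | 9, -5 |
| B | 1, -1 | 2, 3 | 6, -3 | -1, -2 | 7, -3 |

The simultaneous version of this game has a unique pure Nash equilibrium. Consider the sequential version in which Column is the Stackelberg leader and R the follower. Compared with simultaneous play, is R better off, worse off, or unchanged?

better off

Backward induction with Column moving first.
- c1: BR = M, leader payoff -1.
- c2: BR = B, leader payoff 3.
- c3: BR = M, leader payoff 0.
- c4: BR = T, leader payoff 4.
- c5: BR = M, leader payoff -5.
Among -1, 3, 0, 4, -5, the best is 4 at c4. Subgame-perfect outcome: (T, c4) with payoffs (8, 4).
For the simultaneous game, intersect best replies.
R's best replies: c1→M; c2→B; c3→M; c4→T; c5→M.
Column's best replies: T→c5; M→c2; B→c2.
The unique mutual best reply is (B, c2), giving (2, 3).
R earns 8 sequentially versus 2 at the Nash outcome: better off.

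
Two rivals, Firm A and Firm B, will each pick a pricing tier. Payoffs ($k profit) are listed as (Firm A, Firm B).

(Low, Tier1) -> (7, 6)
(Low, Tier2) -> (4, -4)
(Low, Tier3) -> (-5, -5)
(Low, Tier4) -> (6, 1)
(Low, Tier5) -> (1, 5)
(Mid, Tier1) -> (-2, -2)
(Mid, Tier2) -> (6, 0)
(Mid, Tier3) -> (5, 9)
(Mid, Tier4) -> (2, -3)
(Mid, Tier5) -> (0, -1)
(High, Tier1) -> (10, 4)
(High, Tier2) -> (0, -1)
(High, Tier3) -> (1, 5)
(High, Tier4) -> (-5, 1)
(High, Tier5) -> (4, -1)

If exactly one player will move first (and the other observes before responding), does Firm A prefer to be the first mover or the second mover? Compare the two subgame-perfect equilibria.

If Firm A leads: Firm B's best replies are Low→Tier1, Mid→Tier3, High→Tier3; Firm A's induced payoffs 7, 5, 1; outcome (Low, Tier1), payoffs (7, 6).
If Firm B leads: Firm A's best replies are Tier1→High, Tier2→Mid, Tier3→Mid, Tier4→Low, Tier5→High; Firm B's induced payoffs 4, 0, 9, 1, -1; outcome (Mid, Tier3), payoffs (5, 9).
Firm A gets 7 moving first and 5 moving second, so Firm A prefers to move first.

first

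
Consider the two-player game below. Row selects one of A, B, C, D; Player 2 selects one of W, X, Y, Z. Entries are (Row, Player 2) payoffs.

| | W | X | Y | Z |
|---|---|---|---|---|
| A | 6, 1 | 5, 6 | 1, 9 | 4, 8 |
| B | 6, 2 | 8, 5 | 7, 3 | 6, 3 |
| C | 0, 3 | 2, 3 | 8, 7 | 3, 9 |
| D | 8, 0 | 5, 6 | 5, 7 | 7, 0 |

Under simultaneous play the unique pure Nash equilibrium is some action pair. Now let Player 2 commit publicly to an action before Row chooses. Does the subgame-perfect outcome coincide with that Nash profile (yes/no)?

Backward induction with Player 2 moving first.
- W → Row plays D (best of 6, 6, 0, 8); Player 2 gets 0.
- X → Row plays B (best of 5, 8, 2, 5); Player 2 gets 5.
- Y → Row plays C (best of 1, 7, 8, 5); Player 2 gets 7.
- Z → Row plays D (best of 4, 6, 3, 7); Player 2 gets 0.
Player 2's induced payoffs are 0, 5, 7, 0, so Player 2 commits to Y. Subgame-perfect outcome: (C, Y) with payoffs (8, 7).
For the simultaneous game, intersect best replies.
Row's best replies: W→D; X→B; Y→C; Z→D.
Player 2's best replies: A→Y; B→X; C→Z; D→Y.
The unique mutual best reply is (B, X), giving (8, 5).
Sequential outcome (C, Y) differs from the Nash profile (B, X).

no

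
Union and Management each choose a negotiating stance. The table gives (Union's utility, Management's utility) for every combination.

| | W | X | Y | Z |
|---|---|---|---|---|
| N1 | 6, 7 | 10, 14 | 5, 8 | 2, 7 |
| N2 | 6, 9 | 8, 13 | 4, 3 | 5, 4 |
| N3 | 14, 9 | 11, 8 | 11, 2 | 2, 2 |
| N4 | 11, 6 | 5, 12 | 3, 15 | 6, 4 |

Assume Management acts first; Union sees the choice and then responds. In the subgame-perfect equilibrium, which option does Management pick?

Union best-responds to each possible Management move:
- W → Union plays N3 (best of 6, 6, 14, 11); Management gets 9.
- X → Union plays N3 (best of 10, 8, 11, 5); Management gets 8.
- Y → Union plays N3 (best of 5, 4, 11, 3); Management gets 2.
- Z → Union plays N4 (best of 2, 5, 2, 6); Management gets 4.
Management's induced payoffs are 9, 8, 2, 4, so Management commits to W. Subgame-perfect outcome: (N3, W) with payoffs (14, 9).

W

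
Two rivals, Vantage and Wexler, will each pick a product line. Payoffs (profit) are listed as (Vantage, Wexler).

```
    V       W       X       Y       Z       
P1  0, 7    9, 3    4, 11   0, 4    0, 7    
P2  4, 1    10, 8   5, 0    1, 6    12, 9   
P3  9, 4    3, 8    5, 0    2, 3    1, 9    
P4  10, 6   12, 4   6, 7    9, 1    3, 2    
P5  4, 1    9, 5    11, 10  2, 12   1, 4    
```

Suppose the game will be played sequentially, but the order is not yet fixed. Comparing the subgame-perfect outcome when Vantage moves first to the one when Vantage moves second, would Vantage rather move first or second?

first

If Vantage leads: Wexler's best replies are P1→X, P2→Z, P3→Z, P4→X, P5→Y; Vantage's induced payoffs 4, 12, 1, 6, 2; outcome (P2, Z), payoffs (12, 9).
If Wexler leads: Vantage's best replies are V→P4, W→P4, X→P5, Y→P4, Z→P2; Wexler's induced payoffs 6, 4, 10, 1, 9; outcome (P5, X), payoffs (11, 10).
Vantage gets 12 moving first and 11 moving second, so Vantage prefers to move first.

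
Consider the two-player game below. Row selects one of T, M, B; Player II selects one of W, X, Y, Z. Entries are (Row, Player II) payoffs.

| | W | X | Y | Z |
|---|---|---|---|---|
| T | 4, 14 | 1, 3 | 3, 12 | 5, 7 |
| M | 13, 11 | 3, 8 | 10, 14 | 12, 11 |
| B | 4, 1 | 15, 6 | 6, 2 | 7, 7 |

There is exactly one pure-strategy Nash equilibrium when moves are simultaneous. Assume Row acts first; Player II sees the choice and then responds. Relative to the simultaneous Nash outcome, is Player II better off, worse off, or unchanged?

unchanged

Solve by backward induction (Row leads).
- T: BR = W, leader payoff 4.
- M: BR = Y, leader payoff 10.
- B: BR = Z, leader payoff 7.
Among 4, 10, 7, the best is 10 at M. Subgame-perfect outcome: (M, Y) with payoffs (10, 14).
Under simultaneous play:
Row's best replies: W→M; X→B; Y→M; Z→M.
Player II's best replies: T→W; M→Y; B→Z.
Only (M, Y) has each player best-responding; Nash payoffs (10, 14).
Player II earns 14 sequentially versus 14 at the Nash outcome: unchanged.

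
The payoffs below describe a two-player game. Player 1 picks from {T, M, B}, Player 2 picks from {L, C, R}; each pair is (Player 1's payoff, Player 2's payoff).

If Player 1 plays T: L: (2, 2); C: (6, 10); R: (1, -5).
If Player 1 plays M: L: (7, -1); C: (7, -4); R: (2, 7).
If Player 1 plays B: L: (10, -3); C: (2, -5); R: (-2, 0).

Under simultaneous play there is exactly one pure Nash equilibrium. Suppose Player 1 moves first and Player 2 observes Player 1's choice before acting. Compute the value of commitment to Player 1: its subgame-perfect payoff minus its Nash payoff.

4

Backward induction with Player 1 moving first.
- T: BR = C, leader payoff 6.
- M: BR = R, leader payoff 2.
- B: BR = R, leader payoff -2.
Maximizing over 6, 2, -2, Player 1 chooses T. Subgame-perfect outcome: (T, C) with payoffs (6, 10).
For the simultaneous game, intersect best replies.
Player 1's best replies: L→B; C→M; R→M.
Player 2's best replies: T→C; M→R; B→R.
Only (M, R) has each player best-responding; Nash payoffs (2, 7).
Player 1's commitment gain: 6 − 2 = 4.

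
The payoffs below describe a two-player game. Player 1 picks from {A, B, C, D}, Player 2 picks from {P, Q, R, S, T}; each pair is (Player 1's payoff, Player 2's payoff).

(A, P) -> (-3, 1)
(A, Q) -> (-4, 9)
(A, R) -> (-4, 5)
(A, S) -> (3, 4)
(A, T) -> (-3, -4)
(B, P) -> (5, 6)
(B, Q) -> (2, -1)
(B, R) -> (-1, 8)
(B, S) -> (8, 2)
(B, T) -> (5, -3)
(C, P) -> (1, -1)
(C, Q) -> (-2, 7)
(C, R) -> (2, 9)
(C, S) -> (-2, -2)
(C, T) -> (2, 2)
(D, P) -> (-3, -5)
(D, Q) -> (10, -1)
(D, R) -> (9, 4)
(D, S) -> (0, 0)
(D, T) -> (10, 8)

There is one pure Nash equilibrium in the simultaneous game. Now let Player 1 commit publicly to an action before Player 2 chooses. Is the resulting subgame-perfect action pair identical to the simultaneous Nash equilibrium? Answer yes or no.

yes

Work backward from Player 2's decision.
- A → Player 2 plays Q (best of 1, 9, 5, 4, -4); Player 1 gets -4.
- B → Player 2 plays R (best of 6, -1, 8, 2, -3); Player 1 gets -1.
- C → Player 2 plays R (best of -1, 7, 9, -2, 2); Player 1 gets 2.
- D → Player 2 plays T (best of -5, -1, 4, 0, 8); Player 1 gets 10.
Maximizing over -4, -1, 2, 10, Player 1 chooses D. Subgame-perfect outcome: (D, T) with payoffs (10, 8).
Under simultaneous play:
Player 1's best replies: P→B; Q→D; R→D; S→B; T→D.
Player 2's best replies: A→Q; B→R; C→R; D→T.
The unique mutual best reply is (D, T), giving (10, 8).
Sequential outcome (D, T) coincides with the Nash profile (D, T).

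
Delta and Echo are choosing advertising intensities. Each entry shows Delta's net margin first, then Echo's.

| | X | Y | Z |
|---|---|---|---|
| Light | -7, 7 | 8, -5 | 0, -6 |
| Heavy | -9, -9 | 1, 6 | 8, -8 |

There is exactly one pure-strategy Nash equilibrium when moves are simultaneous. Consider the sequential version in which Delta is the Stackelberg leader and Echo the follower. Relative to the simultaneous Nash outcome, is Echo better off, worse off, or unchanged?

worse off

Echo best-responds to each possible Delta move:
- Light: Echo compares 7, -5, -6 and picks X; Delta would get -7.
- Heavy: Echo compares -9, 6, -8 and picks Y; Delta would get 1.
Maximizing over -7, 1, Delta chooses Heavy. Subgame-perfect outcome: (Heavy, Y) with payoffs (1, 6).
Now find the simultaneous Nash equilibrium.
Delta's best replies: X→Light; Y→Light; Z→Heavy.
Echo's best replies: Light→X; Heavy→Y.
The unique mutual best reply is (Light, X), giving (-7, 7).
Echo earns 6 sequentially versus 7 at the Nash outcome: worse off.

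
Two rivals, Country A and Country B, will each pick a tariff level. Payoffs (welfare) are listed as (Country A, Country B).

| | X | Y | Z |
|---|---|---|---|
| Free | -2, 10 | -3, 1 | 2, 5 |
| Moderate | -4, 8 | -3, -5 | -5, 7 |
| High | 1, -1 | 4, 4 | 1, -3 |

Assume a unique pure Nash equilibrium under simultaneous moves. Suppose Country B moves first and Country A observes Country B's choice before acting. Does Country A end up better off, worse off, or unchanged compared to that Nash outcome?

worse off

Solve by backward induction (Country B leads).
- X: Country A compares -2, -4, 1 and picks High; Country B would get -1.
- Y: Country A compares -3, -3, 4 and picks High; Country B would get 4.
- Z: Country A compares 2, -5, 1 and picks Free; Country B would get 5.
Among -1, 4, 5, the best is 5 at Z. Subgame-perfect outcome: (Free, Z) with payoffs (2, 5).
For the simultaneous game, intersect best replies.
Country A's best replies: X→High; Y→High; Z→Free.
Country B's best replies: Free→X; Moderate→X; High→Y.
The unique mutual best reply is (High, Y), giving (4, 4).
Country A earns 2 sequentially versus 4 at the Nash outcome: worse off.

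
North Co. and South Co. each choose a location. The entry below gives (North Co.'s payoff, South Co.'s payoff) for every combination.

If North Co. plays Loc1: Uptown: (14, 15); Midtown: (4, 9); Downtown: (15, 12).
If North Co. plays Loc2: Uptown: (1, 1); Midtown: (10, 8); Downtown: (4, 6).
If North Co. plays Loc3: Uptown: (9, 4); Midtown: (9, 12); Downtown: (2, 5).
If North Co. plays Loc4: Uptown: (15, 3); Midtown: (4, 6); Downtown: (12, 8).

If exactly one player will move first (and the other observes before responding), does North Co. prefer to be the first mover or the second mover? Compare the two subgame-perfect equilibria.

If North Co. leads: South Co.'s best replies are Loc1→Uptown, Loc2→Midtown, Loc3→Midtown, Loc4→Downtown; North Co.'s induced payoffs 14, 10, 9, 12; outcome (Loc1, Uptown), payoffs (14, 15).
If South Co. leads: North Co.'s best replies are Uptown→Loc4, Midtown→Loc2, Downtown→Loc1; South Co.'s induced payoffs 3, 8, 12; outcome (Loc1, Downtown), payoffs (15, 12).
North Co. gets 14 moving first and 15 moving second, so North Co. prefers to move second.

second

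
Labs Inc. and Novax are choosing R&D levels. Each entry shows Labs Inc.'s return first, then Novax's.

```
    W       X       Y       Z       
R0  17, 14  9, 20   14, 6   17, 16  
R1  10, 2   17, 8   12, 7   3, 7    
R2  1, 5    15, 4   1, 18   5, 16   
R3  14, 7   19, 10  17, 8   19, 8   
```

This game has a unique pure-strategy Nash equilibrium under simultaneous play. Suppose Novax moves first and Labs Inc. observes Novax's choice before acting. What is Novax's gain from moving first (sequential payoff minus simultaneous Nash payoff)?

4

Backward induction with Novax moving first.
- W → Labs Inc. plays R0 (best of 17, 10, 1, 14); Novax gets 14.
- X → Labs Inc. plays R3 (best of 9, 17, 15, 19); Novax gets 10.
- Y → Labs Inc. plays R3 (best of 14, 12, 1, 17); Novax gets 8.
- Z → Labs Inc. plays R3 (best of 17, 3, 5, 19); Novax gets 8.
Novax's induced payoffs are 14, 10, 8, 8, so Novax commits to W. Subgame-perfect outcome: (R0, W) with payoffs (17, 14).
Under simultaneous play:
Labs Inc.'s best replies: W→R0; X→R3; Y→R3; Z→R3.
Novax's best replies: R0→X; R1→X; R2→Y; R3→X.
Only (R3, X) has each player best-responding; Nash payoffs (19, 10).
Novax's commitment gain: 14 − 10 = 4.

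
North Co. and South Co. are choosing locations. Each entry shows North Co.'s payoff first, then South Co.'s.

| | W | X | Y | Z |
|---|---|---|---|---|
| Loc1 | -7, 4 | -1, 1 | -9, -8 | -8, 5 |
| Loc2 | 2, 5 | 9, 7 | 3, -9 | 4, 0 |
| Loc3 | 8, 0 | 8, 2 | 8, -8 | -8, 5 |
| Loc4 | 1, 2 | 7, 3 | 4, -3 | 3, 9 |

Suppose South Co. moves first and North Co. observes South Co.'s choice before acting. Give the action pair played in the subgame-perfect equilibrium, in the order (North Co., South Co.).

(Loc2, X)

Backward induction with South Co. moving first.
- W: North Co. compares -7, 2, 8, 1 and picks Loc3; South Co. would get 0.
- X: North Co. compares -1, 9, 8, 7 and picks Loc2; South Co. would get 7.
- Y: North Co. compares -9, 3, 8, 4 and picks Loc3; South Co. would get -8.
- Z: North Co. compares -8, 4, -8, 3 and picks Loc2; South Co. would get 0.
South Co.'s induced payoffs are 0, 7, -8, 0, so South Co. commits to X. Subgame-perfect outcome: (Loc2, X) with payoffs (9, 7).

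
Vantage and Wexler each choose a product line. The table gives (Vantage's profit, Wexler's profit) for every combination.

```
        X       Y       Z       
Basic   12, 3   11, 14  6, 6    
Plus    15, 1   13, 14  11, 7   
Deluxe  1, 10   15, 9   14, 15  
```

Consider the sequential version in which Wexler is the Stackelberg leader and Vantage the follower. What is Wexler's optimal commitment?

Z

Solve by backward induction (Wexler leads).
- X: BR = Plus, leader payoff 1.
- Y: BR = Deluxe, leader payoff 9.
- Z: BR = Deluxe, leader payoff 15.
Wexler's induced payoffs are 1, 9, 15, so Wexler commits to Z. Subgame-perfect outcome: (Deluxe, Z) with payoffs (14, 15).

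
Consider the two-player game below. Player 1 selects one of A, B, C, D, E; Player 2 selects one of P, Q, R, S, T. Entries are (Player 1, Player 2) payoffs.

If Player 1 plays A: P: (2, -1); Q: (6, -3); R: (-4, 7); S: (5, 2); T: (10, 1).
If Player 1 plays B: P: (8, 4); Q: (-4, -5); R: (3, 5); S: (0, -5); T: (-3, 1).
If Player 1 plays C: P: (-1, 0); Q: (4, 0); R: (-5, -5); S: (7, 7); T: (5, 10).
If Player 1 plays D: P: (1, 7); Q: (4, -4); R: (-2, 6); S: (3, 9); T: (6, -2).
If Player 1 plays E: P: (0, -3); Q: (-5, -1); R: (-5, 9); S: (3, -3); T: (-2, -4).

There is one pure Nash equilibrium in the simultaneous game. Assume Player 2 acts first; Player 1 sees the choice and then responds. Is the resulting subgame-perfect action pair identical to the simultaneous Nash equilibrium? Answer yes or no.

Player 1 best-responds to each possible Player 2 move:
- P: Player 1 compares 2, 8, -1, 1, 0 and picks B; Player 2 would get 4.
- Q: Player 1 compares 6, -4, 4, 4, -5 and picks A; Player 2 would get -3.
- R: Player 1 compares -4, 3, -5, -2, -5 and picks B; Player 2 would get 5.
- S: Player 1 compares 5, 0, 7, 3, 3 and picks C; Player 2 would get 7.
- T: Player 1 compares 10, -3, 5, 6, -2 and picks A; Player 2 would get 1.
Player 2's induced payoffs are 4, -3, 5, 7, 1, so Player 2 commits to S. Subgame-perfect outcome: (C, S) with payoffs (7, 7).
For the simultaneous game, intersect best replies.
Player 1's best replies: P→B; Q→A; R→B; S→C; T→A.
Player 2's best replies: A→R; B→R; C→T; D→S; E→R.
The unique mutual best reply is (B, R), giving (3, 5).
Sequential outcome (C, S) differs from the Nash profile (B, R).

no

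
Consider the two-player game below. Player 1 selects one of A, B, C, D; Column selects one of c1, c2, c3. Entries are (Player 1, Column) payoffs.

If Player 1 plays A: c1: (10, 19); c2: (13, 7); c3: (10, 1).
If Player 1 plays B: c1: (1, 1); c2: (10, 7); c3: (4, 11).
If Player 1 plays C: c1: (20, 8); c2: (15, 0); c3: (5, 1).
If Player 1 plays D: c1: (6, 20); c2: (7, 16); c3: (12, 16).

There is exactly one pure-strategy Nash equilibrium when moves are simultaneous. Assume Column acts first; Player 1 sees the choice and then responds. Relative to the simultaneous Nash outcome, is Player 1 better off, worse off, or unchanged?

worse off

Solve by backward induction (Column leads).
- c1: BR = C, leader payoff 8.
- c2: BR = C, leader payoff 0.
- c3: BR = D, leader payoff 16.
Among 8, 0, 16, the best is 16 at c3. Subgame-perfect outcome: (D, c3) with payoffs (12, 16).
Now find the simultaneous Nash equilibrium.
Player 1's best replies: c1→C; c2→C; c3→D.
Column's best replies: A→c1; B→c3; C→c1; D→c1.
Only (C, c1) has each player best-responding; Nash payoffs (20, 8).
Player 1 earns 12 sequentially versus 20 at the Nash outcome: worse off.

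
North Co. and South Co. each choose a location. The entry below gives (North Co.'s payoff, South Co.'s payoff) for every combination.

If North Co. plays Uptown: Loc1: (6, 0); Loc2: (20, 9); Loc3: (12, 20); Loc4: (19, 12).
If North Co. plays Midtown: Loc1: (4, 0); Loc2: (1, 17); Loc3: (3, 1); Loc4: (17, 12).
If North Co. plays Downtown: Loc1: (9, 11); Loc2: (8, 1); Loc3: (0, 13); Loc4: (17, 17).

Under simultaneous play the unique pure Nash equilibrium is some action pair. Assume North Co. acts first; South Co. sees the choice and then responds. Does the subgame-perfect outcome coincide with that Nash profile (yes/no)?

no

South Co. best-responds to each possible North Co. move:
- Uptown: South Co. compares 0, 9, 20, 12 and picks Loc3; North Co. would get 12.
- Midtown: South Co. compares 0, 17, 1, 12 and picks Loc2; North Co. would get 1.
- Downtown: South Co. compares 11, 1, 13, 17 and picks Loc4; North Co. would get 17.
Among 12, 1, 17, the best is 17 at Downtown. Subgame-perfect outcome: (Downtown, Loc4) with payoffs (17, 17).
Now find the simultaneous Nash equilibrium.
North Co.'s best replies: Loc1→Downtown; Loc2→Uptown; Loc3→Uptown; Loc4→Uptown.
South Co.'s best replies: Uptown→Loc3; Midtown→Loc2; Downtown→Loc4.
Only (Uptown, Loc3) has each player best-responding; Nash payoffs (12, 20).
Sequential outcome (Downtown, Loc4) differs from the Nash profile (Uptown, Loc3).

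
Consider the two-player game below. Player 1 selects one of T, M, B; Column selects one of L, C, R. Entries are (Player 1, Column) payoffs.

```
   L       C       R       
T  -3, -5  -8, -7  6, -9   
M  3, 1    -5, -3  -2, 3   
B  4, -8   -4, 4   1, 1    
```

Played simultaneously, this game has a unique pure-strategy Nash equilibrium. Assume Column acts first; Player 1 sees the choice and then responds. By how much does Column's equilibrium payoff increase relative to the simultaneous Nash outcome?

0

Solve by backward induction (Column leads).
- L → Player 1 plays B (best of -3, 3, 4); Column gets -8.
- C → Player 1 plays B (best of -8, -5, -4); Column gets 4.
- R → Player 1 plays T (best of 6, -2, 1); Column gets -9.
Column's induced payoffs are -8, 4, -9, so Column commits to C. Subgame-perfect outcome: (B, C) with payoffs (-4, 4).
Under simultaneous play:
Player 1's best replies: L→B; C→B; R→T.
Column's best replies: T→L; M→R; B→C.
Only (B, C) has each player best-responding; Nash payoffs (-4, 4).
Column's commitment gain: 4 − 4 = 0.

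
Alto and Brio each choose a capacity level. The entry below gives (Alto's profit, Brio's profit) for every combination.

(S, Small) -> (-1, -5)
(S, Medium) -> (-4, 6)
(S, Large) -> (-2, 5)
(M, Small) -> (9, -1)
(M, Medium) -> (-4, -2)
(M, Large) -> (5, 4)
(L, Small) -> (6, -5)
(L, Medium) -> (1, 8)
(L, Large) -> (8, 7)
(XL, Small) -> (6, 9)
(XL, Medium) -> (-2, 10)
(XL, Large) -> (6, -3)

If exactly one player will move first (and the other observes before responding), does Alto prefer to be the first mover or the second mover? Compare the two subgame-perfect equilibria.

If Alto leads: Brio's best replies are S→Medium, M→Large, L→Medium, XL→Medium; Alto's induced payoffs -4, 5, 1, -2; outcome (M, Large), payoffs (5, 4).
If Brio leads: Alto's best replies are Small→M, Medium→L, Large→L; Brio's induced payoffs -1, 8, 7; outcome (L, Medium), payoffs (1, 8).
Alto gets 5 moving first and 1 moving second, so Alto prefers to move first.

first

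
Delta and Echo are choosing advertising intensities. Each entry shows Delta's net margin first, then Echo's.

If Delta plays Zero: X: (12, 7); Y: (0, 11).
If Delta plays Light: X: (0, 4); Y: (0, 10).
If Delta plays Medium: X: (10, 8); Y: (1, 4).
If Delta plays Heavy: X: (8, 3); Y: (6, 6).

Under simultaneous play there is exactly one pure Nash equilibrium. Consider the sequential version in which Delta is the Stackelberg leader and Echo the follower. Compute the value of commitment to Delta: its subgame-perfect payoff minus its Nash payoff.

4

Solve by backward induction (Delta leads).
- Zero: Echo compares 7, 11 and picks Y; Delta would get 0.
- Light: Echo compares 4, 10 and picks Y; Delta would get 0.
- Medium: Echo compares 8, 4 and picks X; Delta would get 10.
- Heavy: Echo compares 3, 6 and picks Y; Delta would get 6.
Maximizing over 0, 0, 10, 6, Delta chooses Medium. Subgame-perfect outcome: (Medium, X) with payoffs (10, 8).
For the simultaneous game, intersect best replies.
Delta's best replies: X→Zero; Y→Heavy.
Echo's best replies: Zero→Y; Light→Y; Medium→X; Heavy→Y.
The unique mutual best reply is (Heavy, Y), giving (6, 6).
Delta's commitment gain: 10 − 6 = 4.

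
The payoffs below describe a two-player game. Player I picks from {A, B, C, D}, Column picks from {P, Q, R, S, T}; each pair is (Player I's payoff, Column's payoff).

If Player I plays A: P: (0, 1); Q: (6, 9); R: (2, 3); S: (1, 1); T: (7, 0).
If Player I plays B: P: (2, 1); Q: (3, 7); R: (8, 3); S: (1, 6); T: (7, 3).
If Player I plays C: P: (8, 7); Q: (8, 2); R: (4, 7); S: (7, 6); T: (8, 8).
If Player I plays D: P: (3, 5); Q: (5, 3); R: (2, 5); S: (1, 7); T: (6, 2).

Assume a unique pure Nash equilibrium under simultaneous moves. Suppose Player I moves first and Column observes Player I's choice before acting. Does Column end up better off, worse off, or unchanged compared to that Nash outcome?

unchanged

Work backward from Column's decision.
- A: Column compares 1, 9, 3, 1, 0 and picks Q; Player I would get 6.
- B: Column compares 1, 7, 3, 6, 3 and picks Q; Player I would get 3.
- C: Column compares 7, 2, 7, 6, 8 and picks T; Player I would get 8.
- D: Column compares 5, 3, 5, 7, 2 and picks S; Player I would get 1.
Among 6, 3, 8, 1, the best is 8 at C. Subgame-perfect outcome: (C, T) with payoffs (8, 8).
For the simultaneous game, intersect best replies.
Player I's best replies: P→C; Q→C; R→B; S→C; T→C.
Column's best replies: A→Q; B→Q; C→T; D→S.
The unique mutual best reply is (C, T), giving (8, 8).
Column earns 8 sequentially versus 8 at the Nash outcome: unchanged.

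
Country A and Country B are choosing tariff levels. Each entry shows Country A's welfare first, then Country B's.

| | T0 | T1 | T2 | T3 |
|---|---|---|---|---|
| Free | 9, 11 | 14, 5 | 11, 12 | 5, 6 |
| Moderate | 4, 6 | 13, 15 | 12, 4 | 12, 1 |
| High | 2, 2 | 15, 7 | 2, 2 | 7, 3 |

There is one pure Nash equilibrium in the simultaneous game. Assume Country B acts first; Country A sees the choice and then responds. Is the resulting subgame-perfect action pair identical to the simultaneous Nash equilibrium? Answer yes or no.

no

Work backward from Country A's decision.
- T0: Country A compares 9, 4, 2 and picks Free; Country B would get 11.
- T1: Country A compares 14, 13, 15 and picks High; Country B would get 7.
- T2: Country A compares 11, 12, 2 and picks Moderate; Country B would get 4.
- T3: Country A compares 5, 12, 7 and picks Moderate; Country B would get 1.
Country B's induced payoffs are 11, 7, 4, 1, so Country B commits to T0. Subgame-perfect outcome: (Free, T0) with payoffs (9, 11).
For the simultaneous game, intersect best replies.
Country A's best replies: T0→Free; T1→High; T2→Moderate; T3→Moderate.
Country B's best replies: Free→T2; Moderate→T1; High→T1.
Only (High, T1) has each player best-responding; Nash payoffs (15, 7).
Sequential outcome (Free, T0) differs from the Nash profile (High, T1).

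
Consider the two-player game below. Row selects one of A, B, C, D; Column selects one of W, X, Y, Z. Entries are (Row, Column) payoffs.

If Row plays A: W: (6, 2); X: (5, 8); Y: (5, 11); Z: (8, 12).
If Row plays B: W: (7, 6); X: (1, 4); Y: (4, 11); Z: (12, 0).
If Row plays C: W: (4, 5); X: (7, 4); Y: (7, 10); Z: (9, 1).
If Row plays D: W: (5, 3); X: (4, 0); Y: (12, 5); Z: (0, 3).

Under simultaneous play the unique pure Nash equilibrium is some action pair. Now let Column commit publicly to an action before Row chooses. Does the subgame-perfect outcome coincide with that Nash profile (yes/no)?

no

Solve by backward induction (Column leads).
- W: BR = B, leader payoff 6.
- X: BR = C, leader payoff 4.
- Y: BR = D, leader payoff 5.
- Z: BR = B, leader payoff 0.
Column's induced payoffs are 6, 4, 5, 0, so Column commits to W. Subgame-perfect outcome: (B, W) with payoffs (7, 6).
Under simultaneous play:
Row's best replies: W→B; X→C; Y→D; Z→B.
Column's best replies: A→Z; B→Y; C→Y; D→Y.
Only (D, Y) has each player best-responding; Nash payoffs (12, 5).
Sequential outcome (B, W) differs from the Nash profile (D, Y).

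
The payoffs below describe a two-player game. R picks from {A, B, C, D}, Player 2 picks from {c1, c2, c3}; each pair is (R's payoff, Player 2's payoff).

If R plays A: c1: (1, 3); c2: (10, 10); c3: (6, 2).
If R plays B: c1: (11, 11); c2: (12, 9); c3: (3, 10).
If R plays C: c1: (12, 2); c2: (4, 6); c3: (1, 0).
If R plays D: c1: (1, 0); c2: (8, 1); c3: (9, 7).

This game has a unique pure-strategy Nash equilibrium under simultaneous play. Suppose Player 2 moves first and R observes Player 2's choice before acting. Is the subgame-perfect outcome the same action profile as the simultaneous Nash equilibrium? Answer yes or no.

no

Work backward from R's decision.
- c1: BR = C, leader payoff 2.
- c2: BR = B, leader payoff 9.
- c3: BR = D, leader payoff 7.
Among 2, 9, 7, the best is 9 at c2. Subgame-perfect outcome: (B, c2) with payoffs (12, 9).
Now find the simultaneous Nash equilibrium.
R's best replies: c1→C; c2→B; c3→D.
Player 2's best replies: A→c2; B→c1; C→c2; D→c3.
The unique mutual best reply is (D, c3), giving (9, 7).
Sequential outcome (B, c2) differs from the Nash profile (D, c3).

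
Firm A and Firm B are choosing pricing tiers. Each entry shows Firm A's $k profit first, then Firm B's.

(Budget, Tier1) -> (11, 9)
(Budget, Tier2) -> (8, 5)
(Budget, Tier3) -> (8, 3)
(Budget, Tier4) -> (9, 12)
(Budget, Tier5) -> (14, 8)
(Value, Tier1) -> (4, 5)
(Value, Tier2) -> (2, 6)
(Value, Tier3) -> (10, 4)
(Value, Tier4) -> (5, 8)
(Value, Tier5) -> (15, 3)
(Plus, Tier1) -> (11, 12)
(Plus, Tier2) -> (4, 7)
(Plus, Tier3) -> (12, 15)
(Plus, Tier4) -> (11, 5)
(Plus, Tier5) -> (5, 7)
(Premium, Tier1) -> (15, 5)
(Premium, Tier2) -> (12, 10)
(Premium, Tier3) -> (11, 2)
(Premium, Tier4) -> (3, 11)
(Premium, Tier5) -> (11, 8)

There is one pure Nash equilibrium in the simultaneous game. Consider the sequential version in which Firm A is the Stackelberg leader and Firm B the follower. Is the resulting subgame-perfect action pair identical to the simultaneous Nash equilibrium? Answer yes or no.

Solve by backward induction (Firm A leads).
- Budget → Firm B plays Tier4 (best of 9, 5, 3, 12, 8); Firm A gets 9.
- Value → Firm B plays Tier4 (best of 5, 6, 4, 8, 3); Firm A gets 5.
- Plus → Firm B plays Tier3 (best of 12, 7, 15, 5, 7); Firm A gets 12.
- Premium → Firm B plays Tier4 (best of 5, 10, 2, 11, 8); Firm A gets 3.
Firm A's induced payoffs are 9, 5, 12, 3, so Firm A commits to Plus. Subgame-perfect outcome: (Plus, Tier3) with payoffs (12, 15).
Under simultaneous play:
Firm A's best replies: Tier1→Premium; Tier2→Premium; Tier3→Plus; Tier4→Plus; Tier5→Value.
Firm B's best replies: Budget→Tier4; Value→Tier4; Plus→Tier3; Premium→Tier4.
Only (Plus, Tier3) has each player best-responding; Nash payoffs (12, 15).
Sequential outcome (Plus, Tier3) coincides with the Nash profile (Plus, Tier3).

yes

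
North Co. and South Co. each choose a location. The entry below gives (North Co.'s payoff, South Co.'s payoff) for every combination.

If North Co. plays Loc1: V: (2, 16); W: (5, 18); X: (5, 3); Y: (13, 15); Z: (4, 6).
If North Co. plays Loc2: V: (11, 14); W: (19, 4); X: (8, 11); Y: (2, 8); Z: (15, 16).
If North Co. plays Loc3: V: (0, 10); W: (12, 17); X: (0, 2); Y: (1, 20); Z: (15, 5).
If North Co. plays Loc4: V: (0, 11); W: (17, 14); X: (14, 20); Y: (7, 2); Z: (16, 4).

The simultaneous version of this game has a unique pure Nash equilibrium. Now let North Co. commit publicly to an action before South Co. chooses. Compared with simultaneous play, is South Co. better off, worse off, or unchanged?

worse off

Solve by backward induction (North Co. leads).
- Loc1: BR = W, leader payoff 5.
- Loc2: BR = Z, leader payoff 15.
- Loc3: BR = Y, leader payoff 1.
- Loc4: BR = X, leader payoff 14.
Among 5, 15, 1, 14, the best is 15 at Loc2. Subgame-perfect outcome: (Loc2, Z) with payoffs (15, 16).
Under simultaneous play:
North Co.'s best replies: V→Loc2; W→Loc2; X→Loc4; Y→Loc1; Z→Loc4.
South Co.'s best replies: Loc1→W; Loc2→Z; Loc3→Y; Loc4→X.
The unique mutual best reply is (Loc4, X), giving (14, 20).
South Co. earns 16 sequentially versus 20 at the Nash outcome: worse off.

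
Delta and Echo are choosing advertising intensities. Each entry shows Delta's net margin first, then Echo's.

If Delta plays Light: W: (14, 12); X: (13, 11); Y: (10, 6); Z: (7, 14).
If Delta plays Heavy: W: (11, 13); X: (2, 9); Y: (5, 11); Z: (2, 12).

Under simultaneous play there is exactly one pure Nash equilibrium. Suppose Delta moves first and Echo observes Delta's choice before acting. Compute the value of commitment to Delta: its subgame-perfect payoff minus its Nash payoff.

4

Work backward from Echo's decision.
- Light: Echo compares 12, 11, 6, 14 and picks Z; Delta would get 7.
- Heavy: Echo compares 13, 9, 11, 12 and picks W; Delta would get 11.
Among 7, 11, the best is 11 at Heavy. Subgame-perfect outcome: (Heavy, W) with payoffs (11, 13).
Now find the simultaneous Nash equilibrium.
Delta's best replies: W→Light; X→Light; Y→Light; Z→Light.
Echo's best replies: Light→Z; Heavy→W.
Only (Light, Z) has each player best-responding; Nash payoffs (7, 14).
Delta's commitment gain: 11 − 7 = 4.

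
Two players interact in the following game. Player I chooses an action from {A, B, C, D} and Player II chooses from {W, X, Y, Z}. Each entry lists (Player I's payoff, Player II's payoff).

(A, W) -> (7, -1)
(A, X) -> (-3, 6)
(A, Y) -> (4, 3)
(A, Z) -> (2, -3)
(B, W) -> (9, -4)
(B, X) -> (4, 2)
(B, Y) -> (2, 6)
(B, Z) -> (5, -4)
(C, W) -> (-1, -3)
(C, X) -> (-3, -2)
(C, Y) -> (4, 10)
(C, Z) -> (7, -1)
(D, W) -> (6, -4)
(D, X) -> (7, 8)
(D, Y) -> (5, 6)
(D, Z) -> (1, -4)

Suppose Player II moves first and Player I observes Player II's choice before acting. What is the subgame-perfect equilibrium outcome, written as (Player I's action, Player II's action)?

(D, X)

Work backward from Player I's decision.
- W: BR = B, leader payoff -4.
- X: BR = D, leader payoff 8.
- Y: BR = D, leader payoff 6.
- Z: BR = C, leader payoff -1.
Player II's induced payoffs are -4, 8, 6, -1, so Player II commits to X. Subgame-perfect outcome: (D, X) with payoffs (7, 8).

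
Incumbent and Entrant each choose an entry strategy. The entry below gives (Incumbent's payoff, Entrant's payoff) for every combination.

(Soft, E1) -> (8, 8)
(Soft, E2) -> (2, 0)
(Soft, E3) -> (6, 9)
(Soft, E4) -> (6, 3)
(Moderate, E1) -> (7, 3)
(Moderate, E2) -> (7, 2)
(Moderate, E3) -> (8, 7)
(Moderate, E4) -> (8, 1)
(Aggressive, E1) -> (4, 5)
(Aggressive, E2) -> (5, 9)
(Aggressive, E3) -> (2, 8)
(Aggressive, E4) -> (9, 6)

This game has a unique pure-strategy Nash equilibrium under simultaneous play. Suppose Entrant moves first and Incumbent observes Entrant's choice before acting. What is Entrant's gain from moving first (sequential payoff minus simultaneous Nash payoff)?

Solve by backward induction (Entrant leads).
- E1 → Incumbent plays Soft (best of 8, 7, 4); Entrant gets 8.
- E2 → Incumbent plays Moderate (best of 2, 7, 5); Entrant gets 2.
- E3 → Incumbent plays Moderate (best of 6, 8, 2); Entrant gets 7.
- E4 → Incumbent plays Aggressive (best of 6, 8, 9); Entrant gets 6.
Entrant's induced payoffs are 8, 2, 7, 6, so Entrant commits to E1. Subgame-perfect outcome: (Soft, E1) with payoffs (8, 8).
For the simultaneous game, intersect best replies.
Incumbent's best replies: E1→Soft; E2→Moderate; E3→Moderate; E4→Aggressive.
Entrant's best replies: Soft→E3; Moderate→E3; Aggressive→E2.
The unique mutual best reply is (Moderate, E3), giving (8, 7).
Entrant's commitment gain: 8 − 7 = 1.

1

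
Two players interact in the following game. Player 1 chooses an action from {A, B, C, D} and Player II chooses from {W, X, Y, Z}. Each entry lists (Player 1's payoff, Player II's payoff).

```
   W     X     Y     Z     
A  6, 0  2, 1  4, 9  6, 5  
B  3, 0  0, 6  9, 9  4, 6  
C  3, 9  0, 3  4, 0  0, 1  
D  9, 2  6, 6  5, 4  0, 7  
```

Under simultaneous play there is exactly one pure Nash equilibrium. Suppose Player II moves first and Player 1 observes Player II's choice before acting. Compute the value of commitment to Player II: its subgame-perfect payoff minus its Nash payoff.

Solve by backward induction (Player II leads).
- W → Player 1 plays D (best of 6, 3, 3, 9); Player II gets 2.
- X → Player 1 plays D (best of 2, 0, 0, 6); Player II gets 6.
- Y → Player 1 plays B (best of 4, 9, 4, 5); Player II gets 9.
- Z → Player 1 plays A (best of 6, 4, 0, 0); Player II gets 5.
Maximizing over 2, 6, 9, 5, Player II chooses Y. Subgame-perfect outcome: (B, Y) with payoffs (9, 9).
Under simultaneous play:
Player 1's best replies: W→D; X→D; Y→B; Z→A.
Player II's best replies: A→Y; B→Y; C→W; D→Z.
Only (B, Y) has each player best-responding; Nash payoffs (9, 9).
Player II's commitment gain: 9 − 9 = 0.

0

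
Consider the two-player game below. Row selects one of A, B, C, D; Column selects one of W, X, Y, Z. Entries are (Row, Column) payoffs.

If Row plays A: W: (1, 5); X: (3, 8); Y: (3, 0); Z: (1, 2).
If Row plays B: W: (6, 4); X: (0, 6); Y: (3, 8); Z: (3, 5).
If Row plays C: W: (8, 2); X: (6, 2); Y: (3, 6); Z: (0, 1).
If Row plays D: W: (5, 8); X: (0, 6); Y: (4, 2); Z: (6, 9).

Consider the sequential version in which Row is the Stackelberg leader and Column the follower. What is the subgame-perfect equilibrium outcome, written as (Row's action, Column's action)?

Column best-responds to each possible Row move:
- A: BR = X, leader payoff 3.
- B: BR = Y, leader payoff 3.
- C: BR = Y, leader payoff 3.
- D: BR = Z, leader payoff 6.
Among 3, 3, 3, 6, the best is 6 at D. Subgame-perfect outcome: (D, Z) with payoffs (6, 9).

(D, Z)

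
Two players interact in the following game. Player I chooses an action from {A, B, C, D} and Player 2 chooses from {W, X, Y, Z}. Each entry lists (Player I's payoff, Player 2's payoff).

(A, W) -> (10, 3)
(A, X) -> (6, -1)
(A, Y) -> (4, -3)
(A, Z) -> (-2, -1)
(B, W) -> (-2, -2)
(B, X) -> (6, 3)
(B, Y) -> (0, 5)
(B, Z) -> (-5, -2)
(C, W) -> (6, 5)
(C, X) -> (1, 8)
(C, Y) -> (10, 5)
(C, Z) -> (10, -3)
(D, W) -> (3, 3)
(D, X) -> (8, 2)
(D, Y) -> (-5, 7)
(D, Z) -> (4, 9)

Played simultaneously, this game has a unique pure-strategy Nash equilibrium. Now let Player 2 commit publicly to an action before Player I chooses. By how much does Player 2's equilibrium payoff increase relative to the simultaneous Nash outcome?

Backward induction with Player 2 moving first.
- W → Player I plays A (best of 10, -2, 6, 3); Player 2 gets 3.
- X → Player I plays D (best of 6, 6, 1, 8); Player 2 gets 2.
- Y → Player I plays C (best of 4, 0, 10, -5); Player 2 gets 5.
- Z → Player I plays C (best of -2, -5, 10, 4); Player 2 gets -3.
Player 2's induced payoffs are 3, 2, 5, -3, so Player 2 commits to Y. Subgame-perfect outcome: (C, Y) with payoffs (10, 5).
For the simultaneous game, intersect best replies.
Player I's best replies: W→A; X→D; Y→C; Z→C.
Player 2's best replies: A→W; B→Y; C→X; D→Z.
The unique mutual best reply is (A, W), giving (10, 3).
Player 2's commitment gain: 5 − 3 = 2.

2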